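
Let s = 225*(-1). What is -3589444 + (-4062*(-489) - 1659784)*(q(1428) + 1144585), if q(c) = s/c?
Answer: 88950662044123/238 ≈ 3.7374e+11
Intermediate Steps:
s = -225
q(c) = -225/c
-3589444 + (-4062*(-489) - 1659784)*(q(1428) + 1144585) = -3589444 + (-4062*(-489) - 1659784)*(-225/1428 + 1144585) = -3589444 + (1986318 - 1659784)*(-225*1/1428 + 1144585) = -3589444 + 326534*(-75/476 + 1144585) = -3589444 + 326534*(544822385/476) = -3589444 + 88951516331795/238 = 88950662044123/238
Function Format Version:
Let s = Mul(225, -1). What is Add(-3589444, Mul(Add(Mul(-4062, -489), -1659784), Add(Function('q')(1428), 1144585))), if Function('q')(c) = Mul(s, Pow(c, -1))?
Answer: Rational(88950662044123, 238) ≈ 3.7374e+11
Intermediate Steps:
s = -225
Function('q')(c) = Mul(-225, Pow(c, -1))
Add(-3589444, Mul(Add(Mul(-4062, -489), -1659784), Add(Function('q')(1428), 1144585))) = Add(-3589444, Mul(Add(Mul(-4062, -489), -1659784), Add(Mul(-225, Pow(1428, -1)), 1144585))) = Add(-3589444, Mul(Add(1986318, -1659784), Add(Mul(-225, Rational(1, 1428)), 1144585))) = Add(-3589444, Mul(326534, Add(Rational(-75, 476), 1144585))) = Add(-3589444, Mul(326534, Rational(544822385, 476))) = Add(-3589444, Rational(88951516331795, 238)) = Rational(88950662044123, 238)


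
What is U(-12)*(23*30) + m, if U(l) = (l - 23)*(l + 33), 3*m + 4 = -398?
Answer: -507284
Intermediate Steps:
m = -134 (m = -4/3 + (⅓)*(-398) = -4/3 - 398/3 = -134)
U(l) = (-23 + l)*(33 + l)
U(-12)*(23*30) + m = (-759 + (-12)² + 10*(-12))*(23*30) - 134 = (-759 + 144 - 120)*690 - 134 = -735*690 - 134 = -507150 - 134 = -507284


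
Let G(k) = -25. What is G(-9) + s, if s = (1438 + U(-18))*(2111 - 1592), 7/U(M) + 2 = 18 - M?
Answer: 25377731/34 ≈ 7.4640e+5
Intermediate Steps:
U(M) = 7/(16 - M) (U(M) = 7/(-2 + (18 - M)) = 7/(16 - M))
s = 25378581/34 (s = (1438 - 7/(-16 - 18))*(2111 - 1592) = (1438 - 7/(-34))*519 = (1438 - 7*(-1/34))*519 = (1438 + 7/34)*519 = (48899/34)*519 = 25378581/34 ≈ 7.4643e+5)
G(-9) + s = -25 + 25378581/34 = 25377731/34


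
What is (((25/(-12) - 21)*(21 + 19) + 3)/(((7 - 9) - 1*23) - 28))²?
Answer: 7623121/25281 ≈ 301.54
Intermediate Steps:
(((25/(-12) - 21)*(21 + 19) + 3)/(((7 - 9) - 1*23) - 28))² = (((25*(-1/12) - 21)*40 + 3)/((-2 - 23) - 28))² = (((-25/12 - 21)*40 + 3)/(-25 - 28))² = ((-277/12*40 + 3)/(-53))² = ((-2770/3 + 3)*(-1/53))² = (-2761/3*(-1/53))² = (2761/159)² = 7623121/25281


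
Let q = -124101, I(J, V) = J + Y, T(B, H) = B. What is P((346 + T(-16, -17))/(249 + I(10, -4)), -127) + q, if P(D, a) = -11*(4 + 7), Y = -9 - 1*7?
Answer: -124222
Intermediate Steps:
Y = -16 (Y = -9 - 7 = -16)
I(J, V) = -16 + J (I(J, V) = J - 16 = -16 + J)
P(D, a) = -121 (P(D, a) = -11*11 = -121)
P((346 + T(-16, -17))/(249 + I(10, -4)), -127) + q = -121 - 124101 = -124222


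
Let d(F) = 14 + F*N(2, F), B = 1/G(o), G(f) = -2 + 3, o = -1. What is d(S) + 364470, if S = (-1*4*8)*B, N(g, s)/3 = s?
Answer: 367556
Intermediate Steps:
G(f) = 1
N(g, s) = 3*s
B = 1 (B = 1/1 = 1)
S = -32 (S = (-1*4*8)*1 = -4*8*1 = -32*1 = -32)
d(F) = 14 + 3*F**2 (d(F) = 14 + F*(3*F) = 14 + 3*F**2)
d(S) + 364470 = (14 + 3*(-32)**2) + 364470 = (14 + 3*1024) + 364470 = (14 + 3072) + 364470 = 3086 + 364470 = 367556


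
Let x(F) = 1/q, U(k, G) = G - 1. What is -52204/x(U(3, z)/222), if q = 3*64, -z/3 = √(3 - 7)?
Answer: -10023168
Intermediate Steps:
z = -6*I (z = -3*√(3 - 7) = -6*I ≈ -6.0*I)
U(k, G) = -1 + G
q = 192
x(F) = 1/192
-52204/x(U(3, z)/222) = -52204/1/192 = -52204*192 = -10023168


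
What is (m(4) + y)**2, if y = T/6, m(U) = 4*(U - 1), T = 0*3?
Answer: 144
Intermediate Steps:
T = 0
m(U) = -4 + 4*U (m(U) = 4*(-1 + U) = -4 + 4*U)
y = 0 (y = 0/6 = 0*(1/6) = 0)
(m(4) + y)**2 = ((-4 + 4*4) + 0)**2 = ((-4 + 16) + 0)**2 = (12 + 0)**2 = 12**2 = 144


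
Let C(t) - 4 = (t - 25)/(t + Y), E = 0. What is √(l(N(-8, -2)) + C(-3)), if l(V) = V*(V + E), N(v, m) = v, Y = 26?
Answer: 16*√138/23 ≈ 8.1721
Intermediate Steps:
C(t) = 4 + (-25 + t)/(26 + t) (C(t) = 4 + (t - 25)/(t + 26) = 4 + (-25 + t)/(26 + t))
l(V) = V² (l(V) = V*(V + 0) = V*V = V²)
√(l(N(-8, -2)) + C(-3)) = √((-8)² + (79 + 5*(-3))/(26 - 3)) = √(64 + (79 - 15)/23) = √(64 + (1/23)*64) = √(64 + 64/23) = √(1536/23) = 16*√138/23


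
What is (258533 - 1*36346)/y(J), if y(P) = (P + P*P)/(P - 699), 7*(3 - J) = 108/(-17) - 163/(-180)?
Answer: -70873023604986540/8283002221 ≈ -8.5564e+6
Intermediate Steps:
J = 80929/21420 (J = 3 - (108/(-17) - 163/(-180))/7 = 3 - (108*(-1/17) - 163*(-1/180))/7 = 3 - (-108/17 + 163/180)/7 = 3 - ⅐*(-16669/3060) = 3 + 16669/21420 = 80929/21420 ≈ 3.7782)
y(P) = (P + P²)/(-699 + P)
(258533 - 1*36346)/y(J) = (258533 - 1*36346)/((80929*(1 + 80929/21420)/(21420*(-699 + 80929/21420)))) = (258533 - 36346)/(((80929/21420)*(102349/21420)/(-14891651/21420))) = 222187/(((80929/21420)*(-21420/14891651)*(102349/21420))) = 222187/(-8283002221/318979164420) = 222187*(-318979164420/8283002221) = -70873023604986540/8283002221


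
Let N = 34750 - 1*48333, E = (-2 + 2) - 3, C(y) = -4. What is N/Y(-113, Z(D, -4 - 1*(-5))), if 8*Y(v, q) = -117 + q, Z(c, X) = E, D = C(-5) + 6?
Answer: 13583/15 ≈ 905.53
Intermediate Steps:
E = -3 (E = 0 - 3 = -3)
D = 2 (D = -4 + 6 = 2)
Z(c, X) = -3
Y(v, q) = -117/8 + q/8 (Y(v, q) = (-117 + q)/8 = -117/8 + q/8)
N = -13583 (N = 34750 - 48333 = -13583)
N/Y(-113, Z(D, -4 - 1*(-5))) = -13583/(-117/8 + (⅛)*(-3)) = -13583/(-117/8 - 3/8) = -13583/(-15) = -13583*(-1/15) = 13583/15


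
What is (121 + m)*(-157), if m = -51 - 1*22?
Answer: -7536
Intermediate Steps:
m = -73 (m = -51 - 22 = -73)
(121 + m)*(-157) = (121 - 73)*(-157) = 48*(-157) = -7536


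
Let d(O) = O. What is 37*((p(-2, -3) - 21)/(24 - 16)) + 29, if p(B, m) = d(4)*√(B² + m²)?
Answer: -545/8 + 37*√13/2 ≈ -1.4223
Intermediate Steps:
p(B, m) = 4*√(B² + m²)
37*((p(-2, -3) - 21)/(24 - 16)) + 29 = 37*((4*√((-2)² + (-3)²) - 21)/(24 - 16)) + 29 = 37*((4*√(4 + 9) - 21)/8) + 29 = 37*((4*√13 - 21)*(⅛)) + 29 = 37*((-21 + 4*√13)*(⅛)) + 29 = 37*(-21/8 + √13/2) + 29 = (-777/8 + 37*√13/2) + 29 = -545/8 + 37*√13/2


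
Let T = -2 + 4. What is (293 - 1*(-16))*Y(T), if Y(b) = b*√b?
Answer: 618*√2 ≈ 873.98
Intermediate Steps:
T = 2
Y(b) = b^(3/2)
(293 - 1*(-16))*Y(T) = (293 - 1*(-16))*2^(3/2) = (293 + 16)*(2*√2) = 309*(2*√2) = 618*√2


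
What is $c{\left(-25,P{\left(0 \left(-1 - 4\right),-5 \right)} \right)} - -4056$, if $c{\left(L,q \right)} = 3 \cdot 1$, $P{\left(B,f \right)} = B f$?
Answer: $4059$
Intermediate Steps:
$c{\left(L,q \right)} = 3$
$c{\left(-25,P{\left(0 \left(-1 - 4\right),-5 \right)} \right)} - -4056 = 3 - -4056 = 3 + 4056 = 4059$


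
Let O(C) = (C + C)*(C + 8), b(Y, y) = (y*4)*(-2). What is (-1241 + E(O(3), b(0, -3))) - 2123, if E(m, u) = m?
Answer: -3298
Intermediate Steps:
b(Y, y) = -8*y (b(Y, y) = (4*y)*(-2) = -8*y)
O(C) = 2*C*(8 + C) (O(C) = (2*C)*(8 + C) = 2*C*(8 + C))
(-1241 + E(O(3), b(0, -3))) - 2123 = (-1241 + 2*3*(8 + 3)) - 2123 = (-1241 + 2*3*11) - 2123 = (-1241 + 66) - 2123 = -1175 - 2123 = -3298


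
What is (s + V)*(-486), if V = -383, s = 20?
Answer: 176418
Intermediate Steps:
(s + V)*(-486) = (20 - 383)*(-486) = -363*(-486) = 176418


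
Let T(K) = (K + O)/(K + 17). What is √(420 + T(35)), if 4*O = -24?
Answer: √284297/26 ≈ 20.508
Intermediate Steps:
O = -6 (O = (¼)*(-24) = -6)
T(K) = (-6 + K)/(17 + K) (T(K) = (K - 6)/(K + 17) = (-6 + K)/(17 + K))
√(420 + T(35)) = √(420 + (-6 + 35)/(17 + 35)) = √(420 + 29/52) = √(21869/52) = √284297/26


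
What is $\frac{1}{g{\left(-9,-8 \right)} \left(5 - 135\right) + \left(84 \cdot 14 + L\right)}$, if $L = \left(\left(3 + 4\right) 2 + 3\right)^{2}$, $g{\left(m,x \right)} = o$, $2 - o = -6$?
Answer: $\frac{1}{425} \approx 0.0023529$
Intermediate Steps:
$o = 8$ ($o = 2 - -6 = 2 + 6 = 8$)
$g{\left(m,x \right)} = 8$
$L = 289$ ($L = \left(7 \cdot 2 + 3\right)^{2} = \left(14 + 3\right)^{2} = 17^{2} = 289$)
$\frac{1}{g{\left(-9,-8 \right)} \left(5 - 135\right) + \left(84 \cdot 14 + L\right)} = \frac{1}{8 \left(5 - 135\right) + \left(84 \cdot 14 + 289\right)} = \frac{1}{8 \left(-130\right) + \left(1176 + 289\right)} = \frac{1}{-1040 + 1465} = \frac{1}{425}$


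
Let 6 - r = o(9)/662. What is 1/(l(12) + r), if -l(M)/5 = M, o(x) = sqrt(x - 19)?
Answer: -11832588/638959757 + 331*I*sqrt(10)/638959757 ≈ -0.018519 + 1.6382e-6*I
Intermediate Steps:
o(x) = sqrt(-19 + x)
l(M) = -5*M
r = 6 - I*sqrt(10)/662 (r = 6 - sqrt(-19 + 9)/662 = 6 - sqrt(-10)/662 = 6 - I*sqrt(10)/662 ≈ 6.0 - 0.0047769*I)
1/(l(12) + r) = 1/(-5*12 + (6 - I*sqrt(10)/662)) = 1/(-60 + (6 - I*sqrt(10)/662)) = 1/(-54 - I*sqrt(10)/662)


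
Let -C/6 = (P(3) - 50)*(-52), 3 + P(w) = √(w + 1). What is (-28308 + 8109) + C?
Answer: -36111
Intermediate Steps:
P(w) = -3 + √(1 + w) (P(w) = -3 + √(w + 1) = -3 + √(1 + w))
C = -15912 (C = -6*((-3 + √(1 + 3)) - 50)*(-52) = -6*((-3 + √4) - 50)*(-52) = -6*((-3 + 2) - 50)*(-52) = -6*(-1 - 50)*(-52) = -(-306)*(-52) = -6*2652 = -15912)
(-28308 + 8109) + C = (-28308 + 8109) - 15912 = -20199 - 15912 = -36111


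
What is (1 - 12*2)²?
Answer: 529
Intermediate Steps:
(1 - 12*2)² = (1 - 24)² = (-23)² = 529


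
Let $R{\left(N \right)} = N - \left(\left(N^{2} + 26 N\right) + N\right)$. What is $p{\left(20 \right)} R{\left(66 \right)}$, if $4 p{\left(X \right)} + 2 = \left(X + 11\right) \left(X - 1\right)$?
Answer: $-891066$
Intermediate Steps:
$p{\left(X \right)} = - \frac{1}{2} + \frac{\left(-1 + X\right) \left(11 + X\right)}{4}$ ($p{\left(X \right)} = - \frac{1}{2} + \frac{\left(X + 11\right) \left(X - 1\right)}{4} = - \frac{1}{2} + \frac{\left(11 + X\right) \left(-1 + X\right)}{4} = - \frac{1}{2} + \frac{\left(-1 + X\right) \left(11 + X\right)}{4}$)
$R{\left(N \right)} = - N^{2} - 26 N$ ($R{\left(N \right)} = N - \left(N^{2} + 27 N\right) = - N^{2} - 26 N$)
$p{\left(20 \right)} R{\left(66 \right)} = \left(- \frac{13}{4} + \frac{20^{2}}{4} + \frac{5}{2} \cdot 20\right) \left(\left(-1\right) 66 \left(26 + 66\right)\right) = \left(- \frac{13}{4} + \frac{1}{4} \cdot 400 + 50\right) \left(\left(-1\right) 66 \cdot 92\right) = \left(- \frac{13}{4} + 100 + 50\right) \left(-6072\right) = \frac{587}{4} \left(-6072\right) = -891066$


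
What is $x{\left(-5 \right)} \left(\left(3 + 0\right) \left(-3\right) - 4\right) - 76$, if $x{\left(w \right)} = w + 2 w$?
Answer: $119$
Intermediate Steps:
$x{\left(w \right)} = 3 w$
$x{\left(-5 \right)} \left(\left(3 + 0\right) \left(-3\right) - 4\right) - 76 = 3 \left(-5\right) \left(\left(3 + 0\right) \left(-3\right) - 4\right) - 76 = - 15 \left(3 \left(-3\right) - 4\right) - 76 = - 15 \left(-9 - 4\right) - 76 = \left(-15\right) \left(-13\right) - 76 = 195 - 76 = 119$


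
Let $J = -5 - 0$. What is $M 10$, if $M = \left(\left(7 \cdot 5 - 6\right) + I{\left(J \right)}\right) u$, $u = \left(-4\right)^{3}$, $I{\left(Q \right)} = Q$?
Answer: $-15360$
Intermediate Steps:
$J = -5$ ($J = -5 + 0 = -5$)
$u = -64$
$M = -1536$ ($M = \left(\left(7 \cdot 5 - 6\right) - 5\right) \left(-64\right) = \left(\left(35 - 6\right) - 5\right) \left(-64\right) = \left(29 - 5\right) \left(-64\right) = 24 \left(-64\right) = -1536$)
$M 10 = \left(-1536\right) 10 = -15360$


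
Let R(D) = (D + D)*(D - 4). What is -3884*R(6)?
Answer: -93216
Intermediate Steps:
R(D) = 2*D*(-4 + D) (R(D) = (2*D)*(-4 + D) = 2*D*(-4 + D))
-3884*R(6) = -7768*6*(-4 + 6) = -7768*6*2 = -3884*24 = -93216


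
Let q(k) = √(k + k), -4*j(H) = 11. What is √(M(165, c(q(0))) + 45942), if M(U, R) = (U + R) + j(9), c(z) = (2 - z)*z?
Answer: √184417/2 ≈ 214.72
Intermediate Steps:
j(H) = -11/4 (j(H) = -¼*11 = -11/4)
q(k) = √2*√k (q(k) = √(2*k) = √2*√k)
c(z) = z*(2 - z)
M(U, R) = -11/4 + R + U (M(U, R) = (U + R) - 11/4 = (R + U) - 11/4 = -11/4 + R + U)
√(M(165, c(q(0))) + 45942) = √((-11/4 + (√2*√0)*(2 - √2*√0) + 165) + 45942) = √((-11/4 + (√2*0)*(2 - √2*0) + 165) + 45942) = √((-11/4 + 0*(2 - 1*0) + 165) + 45942) = √((-11/4 + 0*(2 + 0) + 165) + 45942) = √((-11/4 + 0*2 + 165) + 45942) = √((-11/4 + 0 + 165) + 45942) = √(649/4 + 45942) = √(184417/4) = √184417/2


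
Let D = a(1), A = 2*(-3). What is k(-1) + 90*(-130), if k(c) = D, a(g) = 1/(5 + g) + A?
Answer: -70235/6 ≈ -11706.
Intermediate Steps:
A = -6
a(g) = -6 + 1/(5 + g) (a(g) = 1/(5 + g) - 6 = -6 + 1/(5 + g))
D = -35/6 (D = (-29 - 6*1)/(5 + 1) = (-29 - 6)/6 = (⅙)*(-35) = -35/6 ≈ -5.8333)
k(c) = -35/6
k(-1) + 90*(-130) = -35/6 + 90*(-130) = -35/6 - 11700 = -70235/6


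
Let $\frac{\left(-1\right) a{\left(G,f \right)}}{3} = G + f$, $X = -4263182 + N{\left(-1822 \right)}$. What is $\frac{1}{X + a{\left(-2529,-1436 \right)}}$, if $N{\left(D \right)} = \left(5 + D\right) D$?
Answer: $- \frac{1}{940713} \approx -1.063 \cdot 10^{-6}$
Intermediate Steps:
$N{\left(D \right)} = D \left(5 + D\right)$
$X = -952608$ ($X = -4263182 - 1822 \left(5 - 1822\right) = -4263182 - -3310574 = -4263182 + 3310574 = -952608$)
$a{\left(G,f \right)} = - 3 G - 3 f$ ($a{\left(G,f \right)} = - 3 \left(G + f\right) = - 3 G - 3 f$)
$\frac{1}{X + a{\left(-2529,-1436 \right)}} = \frac{1}{-952608 - -11895} = \frac{1}{-952608 + \left(7587 + 4308\right)} = \frac{1}{-952608 + 11895} = \frac{1}{-940713} = - \frac{1}{940713}$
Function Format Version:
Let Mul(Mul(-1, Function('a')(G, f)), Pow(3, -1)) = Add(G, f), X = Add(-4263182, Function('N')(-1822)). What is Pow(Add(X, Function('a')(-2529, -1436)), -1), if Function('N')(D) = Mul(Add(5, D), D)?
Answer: Rational(-1, 940713) ≈ -1.0630e-6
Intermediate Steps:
Function('N')(D) = Mul(D, Add(5, D))
X = -952608 (X = Add(-4263182, Mul(-1822, Add(5, -1822))) = Add(-4263182, Mul(-1822, -1817)) = Add(-4263182, 3310574) = -952608)
Function('a')(G, f) = Add(Mul(-3, G), Mul(-3, f)) (Function('a')(G, f) = Mul(-3, Add(G, f)) = Add(Mul(-3, G), Mul(-3, f)))
Pow(Add(X, Function('a')(-2529, -1436)), -1) = Pow(Add(-952608, Add(Mul(-3, -2529), Mul(-3, -1436))), -1) = Pow(Add(-952608, Add(7587, 4308)), -1) = Pow(Add(-952608, 11895), -1) = Pow(-940713, -1) = Rational(-1, 940713)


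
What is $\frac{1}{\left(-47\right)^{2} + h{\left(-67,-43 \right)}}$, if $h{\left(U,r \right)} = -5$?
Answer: $\frac{1}{2204} \approx 0.00045372$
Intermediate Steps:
$\frac{1}{\left(-47\right)^{2} + h{\left(-67,-43 \right)}} = \frac{1}{\left(-47\right)^{2} - 5} = \frac{1}{2209 - 5} = \frac{1}{2204}$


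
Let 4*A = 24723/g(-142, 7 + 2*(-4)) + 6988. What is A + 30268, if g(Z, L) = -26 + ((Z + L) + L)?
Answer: 21745477/680 ≈ 31979.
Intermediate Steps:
g(Z, L) = -26 + Z + 2*L (g(Z, L) = -26 + ((L + Z) + L) = -26 + (Z + 2*L) = -26 + Z + 2*L)
A = 1163237/680 (A = (24723/(-26 - 142 + 2*(7 + 2*(-4))) + 6988)/4 = (24723/(-26 - 142 + 2*(7 - 8)) + 6988)/4 = (24723/(-26 - 142 + 2*(-1)) + 6988)/4 = (24723/(-26 - 142 - 2) + 6988)/4 = (24723/(-170) + 6988)/4 = (24723*(-1/170) + 6988)/4 = (-24723/170 + 6988)/4 = (¼)*(1163237/170) = 1163237/680 ≈ 1710.6)
A + 30268 = 1163237/680 + 30268 = 21745477/680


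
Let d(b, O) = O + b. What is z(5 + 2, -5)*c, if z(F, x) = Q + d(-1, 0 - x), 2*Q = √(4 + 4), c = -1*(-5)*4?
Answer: 80 + 20*√2 ≈ 108.28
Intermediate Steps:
c = 20 (c = 5*4 = 20)
Q = √2 (Q = √(4 + 4)/2 = √8/2 = (2*√2)/2 = √2 ≈ 1.4142)
z(F, x) = -1 + √2 - x (z(F, x) = √2 + ((0 - x) - 1) = √2 + (-x - 1) = √2 + (-1 - x) = -1 + √2 - x)
z(5 + 2, -5)*c = (-1 + √2 - 1*(-5))*20 = (-1 + √2 + 5)*20 = (4 + √2)*20 = 80 + 20*√2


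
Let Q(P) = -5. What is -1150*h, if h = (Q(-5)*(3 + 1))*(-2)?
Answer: -46000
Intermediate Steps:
h = 40 (h = -5*(3 + 1)*(-2) = -5*4*(-2) = -20*(-2) = 40)
-1150*h = -1150*40 = -46000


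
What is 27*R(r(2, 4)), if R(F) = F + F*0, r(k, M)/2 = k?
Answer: 108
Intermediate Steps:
r(k, M) = 2*k
R(F) = F (R(F) = F + 0 = F)
27*R(r(2, 4)) = 27*(2*2) = 27*4 = 108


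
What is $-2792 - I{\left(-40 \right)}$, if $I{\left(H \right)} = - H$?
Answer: $-2832$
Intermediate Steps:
$-2792 - I{\left(-40 \right)} = -2792 - \left(-1\right) \left(-40\right) = -2792 - 40 = -2832$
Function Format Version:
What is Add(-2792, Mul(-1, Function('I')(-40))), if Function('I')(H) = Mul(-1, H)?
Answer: -2832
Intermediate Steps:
Add(-2792, Mul(-1, Function('I')(-40))) = Add(-2792, Mul(-1, Mul(-1, -40))) = Add(-2792, Mul(-1, 40)) = Add(-2792, -40) = -2832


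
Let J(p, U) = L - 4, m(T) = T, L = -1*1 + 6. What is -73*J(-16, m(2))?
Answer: -73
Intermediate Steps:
L = 5 (L = -1 + 6 = 5)
J(p, U) = 1 (J(p, U) = 5 - 4 = 1)
-73*J(-16, m(2)) = -73*1 = -73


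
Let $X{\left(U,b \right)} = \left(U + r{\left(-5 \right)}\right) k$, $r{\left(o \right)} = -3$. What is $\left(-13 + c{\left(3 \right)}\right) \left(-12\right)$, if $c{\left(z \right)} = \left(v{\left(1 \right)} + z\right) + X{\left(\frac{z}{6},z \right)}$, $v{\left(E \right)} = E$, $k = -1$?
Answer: $78$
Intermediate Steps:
$X{\left(U,b \right)} = 3 - U$ ($X{\left(U,b \right)} = \left(U - 3\right) \left(-1\right) = \left(-3 + U\right) \left(-1\right) = 3 - U$)
$c{\left(z \right)} = 4 + \frac{5 z}{6}$ ($c{\left(z \right)} = \left(1 + z\right) - \left(-3 + \frac{z}{6}\right) = 4 + \frac{5 z}{6}$)
$\left(-13 + c{\left(3 \right)}\right) \left(-12\right) = \left(-13 + \left(4 + \frac{5}{6} \cdot 3\right)\right) \left(-12\right) = \left(-13 + \left(4 + \frac{5}{2}\right)\right) \left(-12\right) = \left(-13 + \frac{13}{2}\right) \left(-12\right) = \left(- \frac{13}{2}\right) \left(-12\right) = 78$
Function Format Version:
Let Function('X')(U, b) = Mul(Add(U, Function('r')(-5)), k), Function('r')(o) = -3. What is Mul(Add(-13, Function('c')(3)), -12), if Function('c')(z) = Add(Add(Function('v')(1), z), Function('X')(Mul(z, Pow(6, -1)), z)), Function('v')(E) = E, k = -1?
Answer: 78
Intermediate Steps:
Function('X')(U, b) = Add(3, Mul(-1, U)) (Function('X')(U, b) = Mul(Add(U, -3), -1) = Mul(Add(-3, U), -1) = Add(3, Mul(-1, U)))
Function('c')(z) = Add(4, Mul(Rational(5, 6), z)) (Function('c')(z) = Add(Add(1, z), Add(3, Mul(-1, Mul(z, Pow(6, -1))))) = Add(Add(1, z), Add(3, Mul(-1, Mul(z, Rational(1, 6))))) = Add(Add(1, z), Add(3, Mul(-1, Mul(Rational(1, 6), z)))) = Add(Add(1, z), Add(3, Mul(Rational(-1, 6), z))) = Add(4, Mul(Rational(5, 6), z)))
Mul(Add(-13, Function('c')(3)), -12) = Mul(Add(-13, Add(4, Mul(Rational(5, 6), 3))), -12) = Mul(Add(-13, Add(4, Rational(5, 2))), -12) = Mul(Add(-13, Rational(13, 2)), -12) = Mul(Rational(-13, 2), -12) = 78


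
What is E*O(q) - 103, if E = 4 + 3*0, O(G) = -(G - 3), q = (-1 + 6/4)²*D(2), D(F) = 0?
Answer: -91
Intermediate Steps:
q = 0 (q = (-1 + 6/4)²*0 = (-1 + 6*(¼))²*0 = (-1 + 3/2)²*0 = (½)²*0 = (¼)*0 = 0)
O(G) = 3 - G (O(G) = -(-3 + G) = 3 - G)
E = 4 (E = 4 + 0 = 4)
E*O(q) - 103 = 4*(3 - 1*0) - 103 = 4*(3 + 0) - 103 = 4*3 - 103 = 12 - 103 = -91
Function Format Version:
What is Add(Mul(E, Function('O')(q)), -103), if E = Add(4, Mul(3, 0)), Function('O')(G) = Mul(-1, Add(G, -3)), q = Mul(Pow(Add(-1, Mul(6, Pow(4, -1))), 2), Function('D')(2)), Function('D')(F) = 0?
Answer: -91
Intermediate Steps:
q = 0 (q = Mul(Pow(Add(-1, Mul(6, Pow(4, -1))), 2), 0) = Mul(Pow(Add(-1, Mul(6, Rational(1, 4))), 2), 0) = Mul(Pow(Add(-1, Rational(3, 2)), 2), 0) = Mul(Pow(Rational(1, 2), 2), 0) = Mul(Rational(1, 4), 0) = 0)
Function('O')(G) = Add(3, Mul(-1, G)) (Function('O')(G) = Mul(-1, Add(-3, G)) = Add(3, Mul(-1, G)))
E = 4 (E = Add(4, 0) = 4)
Add(Mul(E, Function('O')(q)), -103) = Add(Mul(4, Add(3, Mul(-1, 0))), -103) = Add(Mul(4, Add(3, 0)), -103) = Add(Mul(4, 3), -103) = Add(12, -103) = -91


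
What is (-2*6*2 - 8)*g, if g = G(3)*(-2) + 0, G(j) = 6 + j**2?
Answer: 960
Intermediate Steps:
g = -30 (g = (6 + 3**2)*(-2) + 0 = (6 + 9)*(-2) + 0 = 15*(-2) + 0 = -30 + 0 = -30)
(-2*6*2 - 8)*g = (-2*6*2 - 8)*(-30) = (-12*2 - 8)*(-30) = (-24 - 8)*(-30) = -32*(-30) = 960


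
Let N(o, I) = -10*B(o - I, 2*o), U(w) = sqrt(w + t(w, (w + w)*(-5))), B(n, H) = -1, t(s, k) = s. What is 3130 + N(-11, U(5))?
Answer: 3140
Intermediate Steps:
U(w) = sqrt(2)*sqrt(w) (U(w) = sqrt(w + w) = sqrt(2*w) = sqrt(2)*sqrt(w))
N(o, I) = 10 (N(o, I) = -10*(-1) = 10)
3130 + N(-11, U(5)) = 3130 + 10 = 3140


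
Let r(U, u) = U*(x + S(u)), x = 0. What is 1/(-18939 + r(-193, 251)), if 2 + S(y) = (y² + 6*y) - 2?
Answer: -1/12468018 ≈ -8.0205e-8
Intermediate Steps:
S(y) = -4 + y² + 6*y (S(y) = -2 + ((y² + 6*y) - 2) = -2 + (-2 + y² + 6*y) = -4 + y² + 6*y)
r(U, u) = U*(-4 + u² + 6*u) (r(U, u) = U*(0 + (-4 + u² + 6*u)) = U*(-4 + u² + 6*u))
1/(-18939 + r(-193, 251)) = 1/(-18939 - 193*(-4 + 251² + 6*251)) = 1/(-18939 - 193*(-4 + 63001 + 1506)) = 1/(-18939 - 193*64503) = 1/(-18939 - 12449079) = 1/(-12468018) = -1/12468018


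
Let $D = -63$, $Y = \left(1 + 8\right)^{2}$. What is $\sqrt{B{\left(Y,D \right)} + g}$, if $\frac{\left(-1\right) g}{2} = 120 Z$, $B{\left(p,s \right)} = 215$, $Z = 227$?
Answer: $i \sqrt{54265} \approx 232.95 i$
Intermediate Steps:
$Y = 81$ ($Y = 9^{2} = 81$)
$g = -54480$ ($g = - 2 \cdot 120 \cdot 227 = \left(-2\right) 27240 = -54480$)
$\sqrt{B{\left(Y,D \right)} + g} = \sqrt{215 - 54480} = \sqrt{-54265} = i \sqrt{54265}$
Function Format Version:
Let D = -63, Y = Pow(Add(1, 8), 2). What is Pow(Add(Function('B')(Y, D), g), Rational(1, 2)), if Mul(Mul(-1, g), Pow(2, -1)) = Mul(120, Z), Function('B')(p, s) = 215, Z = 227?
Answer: Mul(I, Pow(54265, Rational(1, 2))) ≈ Mul(232.95, I)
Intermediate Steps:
Y = 81 (Y = Pow(9, 2) = 81)
g = -54480 (g = Mul(-2, Mul(120, 227)) = Mul(-2, 27240) = -54480)
Pow(Add(Function('B')(Y, D), g), Rational(1, 2)) = Pow(Add(215, -54480), Rational(1, 2)) = Pow(-54265, Rational(1, 2)) = Mul(I, Pow(54265, Rational(1, 2)))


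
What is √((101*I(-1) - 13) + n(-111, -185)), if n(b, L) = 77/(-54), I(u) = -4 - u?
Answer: I*√102846/18 ≈ 17.816*I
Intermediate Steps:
n(b, L) = -77/54 (n(b, L) = 77*(-1/54) = -77/54)
√((101*I(-1) - 13) + n(-111, -185)) = √((101*(-4 - 1*(-1)) - 13) - 77/54) = √((101*(-4 + 1) - 13) - 77/54) = √((101*(-3) - 13) - 77/54) = √((-303 - 13) - 77/54) = √(-316 - 77/54) = √(-17141/54) = I*√102846/18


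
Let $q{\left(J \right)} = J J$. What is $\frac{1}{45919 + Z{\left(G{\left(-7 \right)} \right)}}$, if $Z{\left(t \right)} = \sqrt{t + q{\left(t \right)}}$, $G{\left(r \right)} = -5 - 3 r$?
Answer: $\frac{45919}{2108554289} - \frac{4 \sqrt{17}}{2108554289} \approx 2.177 \cdot 10^{-5}$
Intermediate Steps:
$q{\left(J \right)} = J^{2}$
$Z{\left(t \right)} = \sqrt{t + t^{2}}$
$\frac{1}{45919 + Z{\left(G{\left(-7 \right)} \right)}} = \frac{1}{45919 + \sqrt{\left(-5 - -21\right) \left(1 - -16\right)}} = \frac{1}{45919 + \sqrt{\left(-5 + 21\right) \left(1 + \left(-5 + 21\right)\right)}} = \frac{1}{45919 + \sqrt{16 \left(1 + 16\right)}} = \frac{1}{45919 + \sqrt{16 \cdot 17}} = \frac{1}{45919 + \sqrt{272}} = \frac{1}{45919 + 4 \sqrt{17}}$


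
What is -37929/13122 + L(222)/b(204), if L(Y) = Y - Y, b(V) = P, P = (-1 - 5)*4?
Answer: -12643/4374 ≈ -2.8905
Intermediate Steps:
P = -24 (P = -6*4 = -24)
b(V) = -24
L(Y) = 0
-37929/13122 + L(222)/b(204) = -37929/13122 + 0/(-24) = -37929*1/13122 + 0*(-1/24) = -12643/4374 + 0 = -12643/4374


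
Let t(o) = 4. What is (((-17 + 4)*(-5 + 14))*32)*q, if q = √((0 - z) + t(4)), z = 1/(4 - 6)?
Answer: -5616*√2 ≈ -7942.2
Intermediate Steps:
z = -½ (z = 1/(-2) = -½ ≈ -0.50000)
q = 3*√2/2 (q = √((0 - 1*(-½)) + 4) = √((0 + ½) + 4) = √(½ + 4) = √(9/2) = 3*√2/2 ≈ 2.1213)
(((-17 + 4)*(-5 + 14))*32)*q = (((-17 + 4)*(-5 + 14))*32)*(3*√2/2) = (-13*9*32)*(3*√2/2) = (-117*32)*(3*√2/2) = -5616*√2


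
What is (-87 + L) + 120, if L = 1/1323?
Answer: 43660/1323 ≈ 33.001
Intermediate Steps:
L = 1/1323 ≈ 0.00075586
(-87 + L) + 120 = (-87 + 1/1323) + 120 = -115100/1323 + 120 = 43660/1323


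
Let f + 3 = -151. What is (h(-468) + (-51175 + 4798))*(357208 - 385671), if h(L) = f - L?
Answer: 1311091169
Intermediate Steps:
f = -154 (f = -3 - 151 = -154)
h(L) = -154 - L
(h(-468) + (-51175 + 4798))*(357208 - 385671) = ((-154 - 1*(-468)) + (-51175 + 4798))*(357208 - 385671) = ((-154 + 468) - 46377)*(-28463) = (314 - 46377)*(-28463) = -46063*(-28463) = 1311091169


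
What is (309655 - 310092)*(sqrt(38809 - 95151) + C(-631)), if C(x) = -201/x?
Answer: -87837/631 - 437*I*sqrt(56342) ≈ -139.2 - 1.0373e+5*I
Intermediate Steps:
(309655 - 310092)*(sqrt(38809 - 95151) + C(-631)) = (309655 - 310092)*(sqrt(38809 - 95151) - 201/(-631)) = -437*(sqrt(-56342) - 201*(-1/631)) = -437*(I*sqrt(56342) + 201/631) = -437*(201/631 + I*sqrt(56342)) = -87837/631 - 437*I*sqrt(56342)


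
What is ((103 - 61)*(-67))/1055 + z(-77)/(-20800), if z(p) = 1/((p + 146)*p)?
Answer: -62195252909/23317694400 ≈ -2.6673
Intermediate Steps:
z(p) = 1/(p*(146 + p)) (z(p) = 1/((146 + p)*p) = 1/(p*(146 + p)))
((103 - 61)*(-67))/1055 + z(-77)/(-20800) = ((103 - 61)*(-67))/1055 + (1/((-77)*(146 - 77)))/(-20800) = (42*(-67))*(1/1055) - 1/77/69*(-1/20800) = -2814*1/1055 - 1/77*1/69*(-1/20800) = -2814/1055 - 1/5313*(-1/20800) = -2814/1055 + 1/110510400 = -62195252909/23317694400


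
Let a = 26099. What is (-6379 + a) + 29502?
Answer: 49222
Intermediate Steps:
(-6379 + a) + 29502 = (-6379 + 26099) + 29502 = 19720 + 29502 = 49222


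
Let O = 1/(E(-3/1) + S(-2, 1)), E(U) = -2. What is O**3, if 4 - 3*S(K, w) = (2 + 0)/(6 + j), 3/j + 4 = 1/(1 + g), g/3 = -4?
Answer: -13312053/6644672 ≈ -2.0034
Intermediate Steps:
g = -12 (g = 3*(-4) = -12)
j = -11/15 (j = 3/(-4 + 1/(1 - 12)) = 3/(-4 + 1/(-11)) = 3/(-4 - 1/11) = 3/(-45/11) = 3*(-11/45) = -11/15 ≈ -0.73333)
S(K, w) = 286/237 (S(K, w) = 4/3 - (2 + 0)/(3*(6 - 11/15)) = 4/3 - 2/(3*79/15) = 4/3 - 2*15/(3*79) = 4/3 - 1/3*30/79 = 4/3 - 10/79 = 286/237)
O = -237/188 (O = 1/(-2 + 286/237) = 1/(-188/237) = -237/188 ≈ -1.2606)
O**3 = (-237/188)**3 = -13312053/6644672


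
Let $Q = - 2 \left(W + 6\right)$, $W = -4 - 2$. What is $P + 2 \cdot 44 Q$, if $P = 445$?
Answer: $445$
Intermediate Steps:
$W = -6$
$Q = 0$ ($Q = - 2 \left(-6 + 6\right) = \left(-2\right) 0 = 0$)
$P + 2 \cdot 44 Q = 445 + 2 \cdot 44 \cdot 0 = 445 + 88 \cdot 0 = 445 + 0 = 445$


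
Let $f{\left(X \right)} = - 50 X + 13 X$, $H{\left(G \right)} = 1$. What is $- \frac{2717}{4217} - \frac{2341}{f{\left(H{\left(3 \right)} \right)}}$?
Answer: $\frac{9771468}{156029} \approx 62.626$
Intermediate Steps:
$f{\left(X \right)} = - 37 X$
$- \frac{2717}{4217} - \frac{2341}{f{\left(H{\left(3 \right)} \right)}} = - \frac{2717}{4217} - \frac{2341}{\left(-37\right) 1} = \left(-2717\right) \frac{1}{4217} - \frac{2341}{-37} = - \frac{2717}{4217} - - \frac{2341}{37} = - \frac{2717}{4217} + \frac{2341}{37} = \frac{9771468}{156029}$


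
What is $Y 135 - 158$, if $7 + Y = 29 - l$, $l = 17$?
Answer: $517$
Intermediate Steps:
$Y = 5$ ($Y = -7 + \left(29 - 17\right) = -7 + 12 = 5$)
$Y 135 - 158 = 5 \cdot 135 - 158 = 675 - 158 = 517$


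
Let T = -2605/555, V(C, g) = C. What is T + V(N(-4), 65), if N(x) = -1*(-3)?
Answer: -188/111 ≈ -1.6937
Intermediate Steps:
N(x) = 3
T = -521/111 (T = -2605*1/555 = -521/111 ≈ -4.6937)
T + V(N(-4), 65) = -521/111 + 3 = -188/111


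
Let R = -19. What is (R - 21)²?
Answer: 1600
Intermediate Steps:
(R - 21)² = (-19 - 21)² = (-40)² = 1600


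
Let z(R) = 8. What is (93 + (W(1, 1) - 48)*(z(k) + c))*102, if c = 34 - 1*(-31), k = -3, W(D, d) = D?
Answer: -340476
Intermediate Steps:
c = 65 (c = 34 + 31 = 65)
(93 + (W(1, 1) - 48)*(z(k) + c))*102 = (93 + (1 - 48)*(8 + 65))*102 = (93 - 47*73)*102 = (93 - 3431)*102 = -3338*102 = -340476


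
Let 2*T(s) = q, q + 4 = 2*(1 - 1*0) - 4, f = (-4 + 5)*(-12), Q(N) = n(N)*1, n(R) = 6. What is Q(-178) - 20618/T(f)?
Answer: 20636/3 ≈ 6878.7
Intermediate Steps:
Q(N) = 6 (Q(N) = 6*1 = 6)
f = -12 (f = 1*(-12) = -12)
q = -6 (q = -4 + (2*(1 - 1*0) - 4) = -4 + (2*(1 + 0) - 4) = -4 + (2*1 - 4) = -4 + (2 - 4) = -4 - 2 = -6)
T(s) = -3 (T(s) = (½)*(-6) = -3)
Q(-178) - 20618/T(f) = 6 - 20618/(-3) = 6 - 20618*(-⅓) = 6 + 20618/3 = 20636/3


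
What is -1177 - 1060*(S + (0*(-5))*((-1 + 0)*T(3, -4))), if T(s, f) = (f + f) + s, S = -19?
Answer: 18963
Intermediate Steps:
T(s, f) = s + 2*f (T(s, f) = 2*f + s = s + 2*f)
-1177 - 1060*(S + (0*(-5))*((-1 + 0)*T(3, -4))) = -1177 - 1060*(-19 + (0*(-5))*((-1 + 0)*(3 + 2*(-4)))) = -1177 - 1060*(-19 + 0*(-(3 - 8))) = -1177 - 1060*(-19 + 0*(-1*(-5))) = -1177 - 1060*(-19 + 0*5) = -1177 - 1060*(-19 + 0) = -1177 - 1060*(-19) = -1177 + 20140 = 18963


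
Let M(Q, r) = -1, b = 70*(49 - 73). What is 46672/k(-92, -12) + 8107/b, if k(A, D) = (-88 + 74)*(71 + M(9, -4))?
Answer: -616813/11760 ≈ -52.450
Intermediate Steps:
b = -1680 (b = 70*(-24) = -1680)
k(A, D) = -980 (k(A, D) = (-88 + 74)*(71 - 1) = -14*70 = -980)
46672/k(-92, -12) + 8107/b = 46672/(-980) + 8107/(-1680) = 46672*(-1/980) + 8107*(-1/1680) = -11668/245 - 8107/1680 = -616813/11760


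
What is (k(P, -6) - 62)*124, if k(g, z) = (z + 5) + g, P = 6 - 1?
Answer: -7192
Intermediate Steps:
P = 5
k(g, z) = 5 + g + z (k(g, z) = (5 + z) + g = 5 + g + z)
(k(P, -6) - 62)*124 = ((5 + 5 - 6) - 62)*124 = (4 - 62)*124 = -58*124 = -7192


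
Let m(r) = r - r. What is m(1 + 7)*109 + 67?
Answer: 67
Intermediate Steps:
m(r) = 0
m(1 + 7)*109 + 67 = 0*109 + 67 = 0 + 67 = 67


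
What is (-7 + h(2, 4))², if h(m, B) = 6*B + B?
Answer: 441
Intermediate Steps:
h(m, B) = 7*B
(-7 + h(2, 4))² = (-7 + 7*4)² = (-7 + 28)² = 21² = 441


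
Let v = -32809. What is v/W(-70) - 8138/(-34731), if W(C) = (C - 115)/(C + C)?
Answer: -31905401506/1285047 ≈ -24828.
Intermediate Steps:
W(C) = (-115 + C)/(2*C) (W(C) = (-115 + C)/((2*C)) = (-115 + C)*(1/(2*C)) = (-115 + C)/(2*C))
v/W(-70) - 8138/(-34731) = -32809*(-140/(-115 - 70)) - 8138/(-34731) = -32809/((½)*(-1/70)*(-185)) - 8138*(-1/34731) = -32809/37/28 + 8138/34731 = -32809*28/37 + 8138/34731 = -918652/37 + 8138/34731 = -31905401506/1285047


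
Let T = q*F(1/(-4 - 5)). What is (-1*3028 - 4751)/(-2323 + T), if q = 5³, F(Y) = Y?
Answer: 70011/21032 ≈ 3.3288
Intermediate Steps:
q = 125
T = -125/9 (T = 125/(-4 - 5) = 125/(-9) = 125*(-⅑) = -125/9 ≈ -13.889)
(-1*3028 - 4751)/(-2323 + T) = (-1*3028 - 4751)/(-2323 - 125/9) = (-3028 - 4751)/(-21032/9) = -7779*(-9/21032) = 70011/21032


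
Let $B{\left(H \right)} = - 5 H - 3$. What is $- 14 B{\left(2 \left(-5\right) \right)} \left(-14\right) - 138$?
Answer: $9074$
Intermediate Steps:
$B{\left(H \right)} = -3 - 5 H$
$- 14 B{\left(2 \left(-5\right) \right)} \left(-14\right) - 138 = - 14 \left(-3 - 5 \cdot 2 \left(-5\right)\right) \left(-14\right) - 138 = - 14 \left(-3 - -50\right) \left(-14\right) - 138 = - 14 \left(-3 + 50\right) \left(-14\right) - 138 = \left(-14\right) 47 \left(-14\right) - 138 = \left(-658\right) \left(-14\right) - 138 = 9212 - 138 = 9074$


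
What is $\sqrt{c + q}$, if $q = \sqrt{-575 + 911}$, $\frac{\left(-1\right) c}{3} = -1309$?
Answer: $\sqrt{3927 + 4 \sqrt{21}} \approx 62.812$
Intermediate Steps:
$c = 3927$ ($c = \left(-3\right) \left(-1309\right) = 3927$)
$q = 4 \sqrt{21}$ ($q = \sqrt{336} = 4 \sqrt{21} \approx 18.33$)
$\sqrt{c + q} = \sqrt{3927 + 4 \sqrt{21}}$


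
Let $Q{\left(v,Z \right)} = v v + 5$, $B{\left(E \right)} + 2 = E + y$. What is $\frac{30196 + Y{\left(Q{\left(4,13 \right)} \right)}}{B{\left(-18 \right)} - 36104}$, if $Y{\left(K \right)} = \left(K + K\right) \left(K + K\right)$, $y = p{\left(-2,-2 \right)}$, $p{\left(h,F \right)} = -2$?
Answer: $- \frac{15980}{18063} \approx -0.88468$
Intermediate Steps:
$y = -2$
$B{\left(E \right)} = -4 + E$ ($B{\left(E \right)} = -2 + \left(E - 2\right) = -2 + \left(-2 + E\right) = -4 + E$)
$Q{\left(v,Z \right)} = 5 + v^{2}$ ($Q{\left(v,Z \right)} = v^{2} + 5 = 5 + v^{2}$)
$Y{\left(K \right)} = 4 K^{2}$ ($Y{\left(K \right)} = 2 K 2 K = 4 K^{2}$)
$\frac{30196 + Y{\left(Q{\left(4,13 \right)} \right)}}{B{\left(-18 \right)} - 36104} = \frac{30196 + 4 \left(5 + 4^{2}\right)^{2}}{\left(-4 - 18\right) - 36104} = \frac{30196 + 4 \left(5 + 16\right)^{2}}{-22 - 36104} = \frac{30196 + 4 \cdot 21^{2}}{-36126} = \left(30196 + 4 \cdot 441\right) \left(- \frac{1}{36126}\right) = \left(30196 + 1764\right) \left(- \frac{1}{36126}\right) = 31960 \left(- \frac{1}{36126}\right) = - \frac{15980}{18063}$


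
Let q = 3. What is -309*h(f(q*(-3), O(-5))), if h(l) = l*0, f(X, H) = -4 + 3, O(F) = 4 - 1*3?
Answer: 0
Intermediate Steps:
O(F) = 1 (O(F) = 4 - 3 = 1)
f(X, H) = -1
h(l) = 0
-309*h(f(q*(-3), O(-5))) = -309*0 = 0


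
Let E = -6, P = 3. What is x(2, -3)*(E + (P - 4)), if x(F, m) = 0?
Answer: 0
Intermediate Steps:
x(2, -3)*(E + (P - 4)) = 0*(-6 + (3 - 4)) = 0*(-6 - 1) = 0*(-7) = 0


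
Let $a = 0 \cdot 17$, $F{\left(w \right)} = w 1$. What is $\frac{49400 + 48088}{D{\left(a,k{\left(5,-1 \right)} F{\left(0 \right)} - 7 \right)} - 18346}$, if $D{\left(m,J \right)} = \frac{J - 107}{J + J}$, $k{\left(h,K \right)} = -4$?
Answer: $- \frac{682416}{128365} \approx -5.3162$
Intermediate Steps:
$F{\left(w \right)} = w$
$a = 0$
$D{\left(m,J \right)} = \frac{-107 + J}{2 J}$
$\frac{49400 + 48088}{D{\left(a,k{\left(5,-1 \right)} F{\left(0 \right)} - 7 \right)} - 18346} = \frac{49400 + 48088}{\frac{-107 - 7}{2 \left(\left(-4\right) 0 - 7\right)} - 18346} = \frac{97488}{\frac{-107 + \left(0 - 7\right)}{2 \left(0 - 7\right)} - 18346} = \frac{97488}{\frac{-107 - 7}{2 \left(-7\right)} - 18346} = \frac{97488}{\frac{1}{2} \left(- \frac{1}{7}\right) \left(-114\right) - 18346} = \frac{97488}{\frac{57}{7} - 18346} = \frac{97488}{- \frac{128365}{7}} = 97488 \left(- \frac{7}{128365}\right) = - \frac{682416}{128365}$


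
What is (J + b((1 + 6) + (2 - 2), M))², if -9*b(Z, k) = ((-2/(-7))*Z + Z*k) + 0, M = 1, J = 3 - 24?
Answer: 484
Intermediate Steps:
J = -21
b(Z, k) = -2*Z/63 - Z*k/9 (b(Z, k) = -(((-2/(-7))*Z + Z*k) + 0)/9 = -(((-2*(-⅐))*Z + Z*k) + 0)/9 = -((2*Z/7 + Z*k) + 0)/9 = -(2*Z/7 + Z*k)/9 = -2*Z/63 - Z*k/9)
(J + b((1 + 6) + (2 - 2), M))² = (-21 - ((1 + 6) + (2 - 2))*(2 + 7*1)/63)² = (-21 - (7 + 0)*(2 + 7)/63)² = (-21 - 1/63*7*9)² = (-21 - 1)² = (-22)² = 484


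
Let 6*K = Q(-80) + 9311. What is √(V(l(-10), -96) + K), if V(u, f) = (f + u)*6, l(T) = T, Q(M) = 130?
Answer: 25*√6/2 ≈ 30.619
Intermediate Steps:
V(u, f) = 6*f + 6*u
K = 3147/2 (K = (130 + 9311)/6 = (⅙)*9441 = 3147/2 ≈ 1573.5)
√(V(l(-10), -96) + K) = √((6*(-96) + 6*(-10)) + 3147/2) = √((-576 - 60) + 3147/2) = √(-636 + 3147/2) = √(1875/2) = 25*√6/2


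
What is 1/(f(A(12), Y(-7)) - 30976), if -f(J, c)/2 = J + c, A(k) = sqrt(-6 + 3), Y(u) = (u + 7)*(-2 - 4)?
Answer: I/(2*(sqrt(3) - 15488*I)) ≈ -3.2283e-5 + 3.6103e-9*I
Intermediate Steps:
Y(u) = -42 - 6*u (Y(u) = (7 + u)*(-6) = -42 - 6*u)
A(k) = I*sqrt(3) (A(k) = sqrt(-3) = I*sqrt(3))
f(J, c) = -2*J - 2*c (f(J, c) = -2*(J + c) = -2*J - 2*c)
1/(f(A(12), Y(-7)) - 30976) = 1/((-2*I*sqrt(3) - 2*(-42 - 6*(-7))) - 30976) = 1/((-2*I*sqrt(3) - 2*(-42 + 42)) - 30976) = 1/((-2*I*sqrt(3) - 2*0) - 30976) = 1/((-2*I*sqrt(3) + 0) - 30976) = 1/(-2*I*sqrt(3) - 30976) = 1/(-30976 - 2*I*sqrt(3))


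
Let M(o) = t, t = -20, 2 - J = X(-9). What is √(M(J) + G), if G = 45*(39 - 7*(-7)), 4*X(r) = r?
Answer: 2*√985 ≈ 62.769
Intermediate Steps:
X(r) = r/4
J = 17/4 (J = 2 - (-9)/4 = 2 - 1*(-9/4) = 2 + 9/4 = 17/4 ≈ 4.2500)
M(o) = -20
G = 3960 (G = 45*(39 + 49) = 45*88 = 3960)
√(M(J) + G) = √(-20 + 3960) = √3940 = 2*√985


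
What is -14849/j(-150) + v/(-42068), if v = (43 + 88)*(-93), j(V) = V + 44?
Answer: 312979565/2229604 ≈ 140.37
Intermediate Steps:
j(V) = 44 + V
v = -12183 (v = 131*(-93) = -12183)
-14849/j(-150) + v/(-42068) = -14849/(44 - 150) - 12183/(-42068) = -14849/(-106) - 12183*(-1/42068) = -14849*(-1/106) + 12183/42068 = 14849/106 + 12183/42068 = 312979565/2229604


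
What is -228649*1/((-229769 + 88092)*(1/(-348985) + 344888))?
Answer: 79795071265/17052348373824683 ≈ 4.6794e-6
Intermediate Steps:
-228649*1/((-229769 + 88092)*(1/(-348985) + 344888)) = -228649*(-1/(141677*(-1/348985 + 344888))) = -228649/((-141677*120360738679/348985)) = -228649/(-17052348373824683/348985) = -228649*(-348985/17052348373824683) = 79795071265/17052348373824683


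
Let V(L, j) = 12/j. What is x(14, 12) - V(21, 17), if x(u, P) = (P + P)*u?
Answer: 5700/17 ≈ 335.29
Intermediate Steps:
x(u, P) = 2*P*u (x(u, P) = (2*P)*u = 2*P*u)
x(14, 12) - V(21, 17) = 2*12*14 - 12/17 = 336 - 12/17 = 5700/17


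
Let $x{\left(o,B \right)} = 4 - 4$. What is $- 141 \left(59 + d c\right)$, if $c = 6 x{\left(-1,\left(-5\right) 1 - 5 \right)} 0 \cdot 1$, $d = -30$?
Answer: $-8319$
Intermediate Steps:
$x{\left(o,B \right)} = 0$
$c = 0$ ($c = 6 \cdot 0 \cdot 0 \cdot 1 = 0 \cdot 0 = 0$)
$- 141 \left(59 + d c\right) = - 141 \left(59 - 0\right) = - 141 \left(59 + 0\right) = \left(-141\right) 59 = -8319$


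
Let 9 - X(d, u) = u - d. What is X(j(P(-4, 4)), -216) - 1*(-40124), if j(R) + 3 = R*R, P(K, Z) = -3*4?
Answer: 40490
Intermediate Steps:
P(K, Z) = -12
j(R) = -3 + R**2 (j(R) = -3 + R*R = -3 + R**2)
X(d, u) = 9 + d - u (X(d, u) = 9 - (u - d) = 9 + (d - u) = 9 + d - u)
X(j(P(-4, 4)), -216) - 1*(-40124) = (9 + (-3 + (-12)**2) - 1*(-216)) - 1*(-40124) = (9 + (-3 + 144) + 216) + 40124 = (9 + 141 + 216) + 40124 = 366 + 40124 = 40490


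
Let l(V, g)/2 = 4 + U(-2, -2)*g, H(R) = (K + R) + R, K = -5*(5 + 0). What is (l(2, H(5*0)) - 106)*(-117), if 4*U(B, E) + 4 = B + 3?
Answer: 14157/2 ≈ 7078.5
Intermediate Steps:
K = -25 (K = -5*5 = -25)
U(B, E) = -¼ + B/4 (U(B, E) = -1 + (B + 3)/4 = -1 + (3 + B)/4 = -1 + (¾ + B/4) = -¼ + B/4)
H(R) = -25 + 2*R (H(R) = (-25 + R) + R = -25 + 2*R)
l(V, g) = 8 - 3*g/2 (l(V, g) = 2*(4 + (-¼ + (¼)*(-2))*g) = 2*(4 + (-¼ - ½)*g) = 2*(4 - 3*g/4) = 8 - 3*g/2)
(l(2, H(5*0)) - 106)*(-117) = ((8 - 3*(-25 + 2*(5*0))/2) - 106)*(-117) = ((8 - 3*(-25 + 2*0)/2) - 106)*(-117) = ((8 - 3*(-25 + 0)/2) - 106)*(-117) = ((8 - 3/2*(-25)) - 106)*(-117) = ((8 + 75/2) - 106)*(-117) = (91/2 - 106)*(-117) = -121/2*(-117) = 14157/2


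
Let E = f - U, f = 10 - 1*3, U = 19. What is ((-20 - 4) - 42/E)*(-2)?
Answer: 41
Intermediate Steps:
f = 7 (f = 10 - 3 = 7)
E = -12 (E = 7 - 1*19 = 7 - 19 = -12)
((-20 - 4) - 42/E)*(-2) = ((-20 - 4) - 42/(-12))*(-2) = (-24 - 42*(-1/12))*(-2) = (-24 + 7/2)*(-2) = -41/2*(-2) = 41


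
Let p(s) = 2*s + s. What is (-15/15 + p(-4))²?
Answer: 169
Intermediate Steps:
p(s) = 3*s
(-15/15 + p(-4))² = (-15/15 + 3*(-4))² = (-15*1/15 - 12)² = (-1 - 12)² = (-13)² = 169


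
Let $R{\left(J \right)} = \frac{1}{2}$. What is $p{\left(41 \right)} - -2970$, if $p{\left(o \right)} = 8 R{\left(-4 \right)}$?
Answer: $2974$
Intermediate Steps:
$R{\left(J \right)} = \frac{1}{2}$
$p{\left(o \right)} = 4$ ($p{\left(o \right)} = 8 \cdot \frac{1}{2} = 4$)
$p{\left(41 \right)} - -2970 = 4 - -2970 = 4 + 2970 = 2974$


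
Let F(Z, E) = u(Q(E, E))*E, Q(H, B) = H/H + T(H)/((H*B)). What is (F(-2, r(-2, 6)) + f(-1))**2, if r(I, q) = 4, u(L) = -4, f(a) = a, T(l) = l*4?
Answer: 289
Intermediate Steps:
T(l) = 4*l
Q(H, B) = 1 + 4/B (Q(H, B) = H/H + (4*H)/((H*B)) = 1 + (4*H)/((B*H)) = 1 + (4*H)*(1/(B*H)) = 1 + 4/B)
F(Z, E) = -4*E
(F(-2, r(-2, 6)) + f(-1))**2 = (-4*4 - 1)**2 = (-16 - 1)**2 = (-17)**2 = 289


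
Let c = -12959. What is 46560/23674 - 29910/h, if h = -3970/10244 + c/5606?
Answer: 847318239193390/76451146583 ≈ 11083.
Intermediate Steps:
h = -19375977/7178483 (h = -3970/10244 - 12959/5606 = -3970*1/10244 - 12959*1/5606 = -1985/5122 - 12959/5606 = -19375977/7178483 ≈ -2.6992)
46560/23674 - 29910/h = 46560/23674 - 29910/(-19375977/7178483) = 46560*(1/23674) - 29910*(-7178483/19375977) = 23280/11837 + 71569475510/6458659 = 847318239193390/76451146583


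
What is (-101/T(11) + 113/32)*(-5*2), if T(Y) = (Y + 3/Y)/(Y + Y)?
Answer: 960165/496 ≈ 1935.8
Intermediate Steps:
T(Y) = (Y + 3/Y)/(2*Y) (T(Y) = (Y + 3/Y)/((2*Y)) = (Y + 3/Y)*(1/(2*Y)) = (Y + 3/Y)/(2*Y))
(-101/T(11) + 113/32)*(-5*2) = (-101*242/(3 + 11**2) + 113/32)*(-5*2) = (-101*242/(3 + 121) + 113*(1/32))*(-10) = (-101/((1/2)*(1/121)*124) + 113/32)*(-10) = (-101/62/121 + 113/32)*(-10) = (-101*121/62 + 113/32)*(-10) = (-12221/62 + 113/32)*(-10) = -192033/992*(-10) = 960165/496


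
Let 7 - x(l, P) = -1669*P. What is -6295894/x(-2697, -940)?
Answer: 572354/142623 ≈ 4.0131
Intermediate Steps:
x(l, P) = 7 + 1669*P (x(l, P) = 7 - (-1669)*P = 7 + 1669*P)
-6295894/x(-2697, -940) = -6295894/(7 + 1669*(-940)) = -6295894/(7 - 1568860) = -6295894/(-1568853) = -6295894*(-1/1568853) = 572354/142623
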